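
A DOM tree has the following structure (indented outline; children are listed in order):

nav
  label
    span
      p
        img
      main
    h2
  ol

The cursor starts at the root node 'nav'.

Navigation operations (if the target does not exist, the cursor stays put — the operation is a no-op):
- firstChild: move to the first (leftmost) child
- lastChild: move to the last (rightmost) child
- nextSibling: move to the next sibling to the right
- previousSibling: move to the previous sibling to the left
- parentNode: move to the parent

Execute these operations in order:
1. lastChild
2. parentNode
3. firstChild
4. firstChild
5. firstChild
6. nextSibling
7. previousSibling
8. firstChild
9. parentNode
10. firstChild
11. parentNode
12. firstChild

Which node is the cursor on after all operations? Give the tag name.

After 1 (lastChild): ol
After 2 (parentNode): nav
After 3 (firstChild): label
After 4 (firstChild): span
After 5 (firstChild): p
After 6 (nextSibling): main
After 7 (previousSibling): p
After 8 (firstChild): img
After 9 (parentNode): p
After 10 (firstChild): img
After 11 (parentNode): p
After 12 (firstChild): img

Answer: img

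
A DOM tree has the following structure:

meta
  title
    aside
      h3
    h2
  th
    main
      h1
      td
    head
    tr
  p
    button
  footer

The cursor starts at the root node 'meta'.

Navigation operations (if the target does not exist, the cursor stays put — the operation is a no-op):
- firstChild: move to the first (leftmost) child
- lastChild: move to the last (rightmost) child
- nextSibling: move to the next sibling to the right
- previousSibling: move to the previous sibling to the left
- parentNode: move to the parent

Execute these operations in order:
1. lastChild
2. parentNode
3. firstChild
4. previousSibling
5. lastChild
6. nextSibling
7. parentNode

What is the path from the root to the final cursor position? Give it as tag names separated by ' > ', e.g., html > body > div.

After 1 (lastChild): footer
After 2 (parentNode): meta
After 3 (firstChild): title
After 4 (previousSibling): title (no-op, stayed)
After 5 (lastChild): h2
After 6 (nextSibling): h2 (no-op, stayed)
After 7 (parentNode): title

Answer: meta > title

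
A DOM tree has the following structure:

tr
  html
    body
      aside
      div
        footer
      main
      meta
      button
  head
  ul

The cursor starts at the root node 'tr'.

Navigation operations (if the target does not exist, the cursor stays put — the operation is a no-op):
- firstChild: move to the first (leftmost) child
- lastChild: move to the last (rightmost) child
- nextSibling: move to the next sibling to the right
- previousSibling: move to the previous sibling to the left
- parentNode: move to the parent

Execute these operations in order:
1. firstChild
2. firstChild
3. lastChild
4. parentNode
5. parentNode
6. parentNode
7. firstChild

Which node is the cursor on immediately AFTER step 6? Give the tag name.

After 1 (firstChild): html
After 2 (firstChild): body
After 3 (lastChild): button
After 4 (parentNode): body
After 5 (parentNode): html
After 6 (parentNode): tr

Answer: tr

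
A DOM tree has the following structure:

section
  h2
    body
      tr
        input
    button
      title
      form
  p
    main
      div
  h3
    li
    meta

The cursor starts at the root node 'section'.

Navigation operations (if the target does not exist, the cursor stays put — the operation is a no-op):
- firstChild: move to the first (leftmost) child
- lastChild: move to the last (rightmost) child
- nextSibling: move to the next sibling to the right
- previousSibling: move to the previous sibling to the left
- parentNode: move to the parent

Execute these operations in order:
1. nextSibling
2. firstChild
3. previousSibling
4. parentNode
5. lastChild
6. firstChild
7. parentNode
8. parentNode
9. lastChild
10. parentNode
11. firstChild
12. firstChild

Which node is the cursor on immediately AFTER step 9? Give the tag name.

Answer: h3

Derivation:
After 1 (nextSibling): section (no-op, stayed)
After 2 (firstChild): h2
After 3 (previousSibling): h2 (no-op, stayed)
After 4 (parentNode): section
After 5 (lastChild): h3
After 6 (firstChild): li
After 7 (parentNode): h3
After 8 (parentNode): section
After 9 (lastChild): h3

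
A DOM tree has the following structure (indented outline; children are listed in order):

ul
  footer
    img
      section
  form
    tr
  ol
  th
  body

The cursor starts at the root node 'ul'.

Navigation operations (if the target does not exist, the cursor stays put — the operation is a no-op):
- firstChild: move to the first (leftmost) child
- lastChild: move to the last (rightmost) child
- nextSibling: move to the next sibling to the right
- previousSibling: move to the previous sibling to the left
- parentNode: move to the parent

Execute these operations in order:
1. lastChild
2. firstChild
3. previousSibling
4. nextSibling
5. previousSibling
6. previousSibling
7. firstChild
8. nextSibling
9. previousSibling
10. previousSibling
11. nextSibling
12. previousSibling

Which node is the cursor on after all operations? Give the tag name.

Answer: form

Derivation:
After 1 (lastChild): body
After 2 (firstChild): body (no-op, stayed)
After 3 (previousSibling): th
After 4 (nextSibling): body
After 5 (previousSibling): th
After 6 (previousSibling): ol
After 7 (firstChild): ol (no-op, stayed)
After 8 (nextSibling): th
After 9 (previousSibling): ol
After 10 (previousSibling): form
After 11 (nextSibling): ol
After 12 (previousSibling): form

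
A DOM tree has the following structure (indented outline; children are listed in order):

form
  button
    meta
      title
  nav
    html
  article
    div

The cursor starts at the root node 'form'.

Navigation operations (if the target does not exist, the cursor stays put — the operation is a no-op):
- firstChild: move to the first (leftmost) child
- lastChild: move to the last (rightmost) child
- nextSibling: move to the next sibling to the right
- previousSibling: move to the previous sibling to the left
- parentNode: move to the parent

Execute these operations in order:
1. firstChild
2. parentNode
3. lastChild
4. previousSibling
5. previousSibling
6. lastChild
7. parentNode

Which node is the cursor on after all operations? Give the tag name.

Answer: button

Derivation:
After 1 (firstChild): button
After 2 (parentNode): form
After 3 (lastChild): article
After 4 (previousSibling): nav
After 5 (previousSibling): button
After 6 (lastChild): meta
After 7 (parentNode): button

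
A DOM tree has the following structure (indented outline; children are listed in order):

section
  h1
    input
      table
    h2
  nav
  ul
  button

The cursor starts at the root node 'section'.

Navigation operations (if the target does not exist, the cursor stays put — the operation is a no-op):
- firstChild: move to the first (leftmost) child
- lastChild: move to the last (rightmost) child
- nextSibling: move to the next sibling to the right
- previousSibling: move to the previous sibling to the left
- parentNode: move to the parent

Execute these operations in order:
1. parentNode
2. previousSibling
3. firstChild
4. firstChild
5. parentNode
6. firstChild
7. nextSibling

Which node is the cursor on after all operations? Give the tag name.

After 1 (parentNode): section (no-op, stayed)
After 2 (previousSibling): section (no-op, stayed)
After 3 (firstChild): h1
After 4 (firstChild): input
After 5 (parentNode): h1
After 6 (firstChild): input
After 7 (nextSibling): h2

Answer: h2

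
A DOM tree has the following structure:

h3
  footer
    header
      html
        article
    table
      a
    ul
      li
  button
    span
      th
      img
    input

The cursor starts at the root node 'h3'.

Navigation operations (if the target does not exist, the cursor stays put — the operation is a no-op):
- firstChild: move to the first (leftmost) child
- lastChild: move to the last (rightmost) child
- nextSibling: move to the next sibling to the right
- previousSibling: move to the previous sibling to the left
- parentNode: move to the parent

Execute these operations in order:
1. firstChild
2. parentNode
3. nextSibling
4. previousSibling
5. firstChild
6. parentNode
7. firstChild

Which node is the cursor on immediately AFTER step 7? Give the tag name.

Answer: footer

Derivation:
After 1 (firstChild): footer
After 2 (parentNode): h3
After 3 (nextSibling): h3 (no-op, stayed)
After 4 (previousSibling): h3 (no-op, stayed)
After 5 (firstChild): footer
After 6 (parentNode): h3
After 7 (firstChild): footer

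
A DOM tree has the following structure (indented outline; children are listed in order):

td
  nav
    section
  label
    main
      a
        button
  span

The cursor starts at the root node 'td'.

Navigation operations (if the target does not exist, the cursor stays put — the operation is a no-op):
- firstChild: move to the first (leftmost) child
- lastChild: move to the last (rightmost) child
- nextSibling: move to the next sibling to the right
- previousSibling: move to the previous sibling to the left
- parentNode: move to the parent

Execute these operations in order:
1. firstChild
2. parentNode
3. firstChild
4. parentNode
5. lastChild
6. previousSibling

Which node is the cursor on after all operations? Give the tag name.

Answer: label

Derivation:
After 1 (firstChild): nav
After 2 (parentNode): td
After 3 (firstChild): nav
After 4 (parentNode): td
After 5 (lastChild): span
After 6 (previousSibling): label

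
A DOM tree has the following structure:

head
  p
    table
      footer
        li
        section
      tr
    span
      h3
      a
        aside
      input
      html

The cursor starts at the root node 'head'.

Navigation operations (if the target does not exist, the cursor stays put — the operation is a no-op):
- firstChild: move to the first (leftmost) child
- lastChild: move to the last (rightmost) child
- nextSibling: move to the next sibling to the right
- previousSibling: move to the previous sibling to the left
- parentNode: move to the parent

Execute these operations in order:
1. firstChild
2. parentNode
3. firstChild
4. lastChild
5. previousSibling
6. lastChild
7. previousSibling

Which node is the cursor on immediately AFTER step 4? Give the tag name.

After 1 (firstChild): p
After 2 (parentNode): head
After 3 (firstChild): p
After 4 (lastChild): span

Answer: span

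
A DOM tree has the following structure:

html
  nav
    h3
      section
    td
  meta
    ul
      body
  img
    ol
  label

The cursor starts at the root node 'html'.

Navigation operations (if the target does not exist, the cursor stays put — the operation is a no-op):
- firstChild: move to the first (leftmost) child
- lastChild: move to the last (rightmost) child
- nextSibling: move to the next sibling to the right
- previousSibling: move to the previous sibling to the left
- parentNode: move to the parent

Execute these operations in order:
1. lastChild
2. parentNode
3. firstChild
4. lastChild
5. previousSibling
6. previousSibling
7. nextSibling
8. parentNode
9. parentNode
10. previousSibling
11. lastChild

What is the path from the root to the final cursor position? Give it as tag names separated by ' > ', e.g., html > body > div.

After 1 (lastChild): label
After 2 (parentNode): html
After 3 (firstChild): nav
After 4 (lastChild): td
After 5 (previousSibling): h3
After 6 (previousSibling): h3 (no-op, stayed)
After 7 (nextSibling): td
After 8 (parentNode): nav
After 9 (parentNode): html
After 10 (previousSibling): html (no-op, stayed)
After 11 (lastChild): label

Answer: html > label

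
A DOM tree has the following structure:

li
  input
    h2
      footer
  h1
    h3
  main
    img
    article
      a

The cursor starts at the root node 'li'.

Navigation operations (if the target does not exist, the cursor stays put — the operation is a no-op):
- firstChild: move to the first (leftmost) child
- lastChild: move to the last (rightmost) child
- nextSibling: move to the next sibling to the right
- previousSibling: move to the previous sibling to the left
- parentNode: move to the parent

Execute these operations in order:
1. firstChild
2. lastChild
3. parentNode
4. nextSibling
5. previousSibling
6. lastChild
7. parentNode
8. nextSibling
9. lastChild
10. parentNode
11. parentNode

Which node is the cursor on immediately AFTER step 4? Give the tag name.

Answer: h1

Derivation:
After 1 (firstChild): input
After 2 (lastChild): h2
After 3 (parentNode): input
After 4 (nextSibling): h1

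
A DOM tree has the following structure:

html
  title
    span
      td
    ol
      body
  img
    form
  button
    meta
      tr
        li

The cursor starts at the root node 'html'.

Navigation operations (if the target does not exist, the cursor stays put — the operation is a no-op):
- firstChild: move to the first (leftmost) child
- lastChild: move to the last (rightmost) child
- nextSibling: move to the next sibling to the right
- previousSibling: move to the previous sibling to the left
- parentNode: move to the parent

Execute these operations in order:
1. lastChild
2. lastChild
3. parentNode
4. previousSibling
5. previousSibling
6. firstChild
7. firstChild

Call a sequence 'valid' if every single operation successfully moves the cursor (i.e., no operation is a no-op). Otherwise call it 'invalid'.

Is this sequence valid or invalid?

After 1 (lastChild): button
After 2 (lastChild): meta
After 3 (parentNode): button
After 4 (previousSibling): img
After 5 (previousSibling): title
After 6 (firstChild): span
After 7 (firstChild): td

Answer: valid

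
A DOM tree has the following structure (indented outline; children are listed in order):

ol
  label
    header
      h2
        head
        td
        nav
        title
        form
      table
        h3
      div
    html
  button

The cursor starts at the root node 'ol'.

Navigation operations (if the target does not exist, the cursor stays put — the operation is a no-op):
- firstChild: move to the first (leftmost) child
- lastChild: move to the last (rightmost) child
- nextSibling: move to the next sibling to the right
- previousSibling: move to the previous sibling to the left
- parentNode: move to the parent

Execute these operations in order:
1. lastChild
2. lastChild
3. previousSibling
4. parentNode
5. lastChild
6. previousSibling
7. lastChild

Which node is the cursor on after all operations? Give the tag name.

Answer: html

Derivation:
After 1 (lastChild): button
After 2 (lastChild): button (no-op, stayed)
After 3 (previousSibling): label
After 4 (parentNode): ol
After 5 (lastChild): button
After 6 (previousSibling): label
After 7 (lastChild): html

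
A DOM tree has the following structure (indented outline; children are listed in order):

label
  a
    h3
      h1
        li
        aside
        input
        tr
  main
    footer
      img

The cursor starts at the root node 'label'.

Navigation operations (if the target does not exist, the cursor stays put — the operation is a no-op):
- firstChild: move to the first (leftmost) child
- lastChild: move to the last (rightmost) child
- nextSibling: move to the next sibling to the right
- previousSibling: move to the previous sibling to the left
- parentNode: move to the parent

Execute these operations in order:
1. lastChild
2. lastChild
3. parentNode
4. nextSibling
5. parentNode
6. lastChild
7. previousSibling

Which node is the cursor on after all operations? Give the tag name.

After 1 (lastChild): main
After 2 (lastChild): footer
After 3 (parentNode): main
After 4 (nextSibling): main (no-op, stayed)
After 5 (parentNode): label
After 6 (lastChild): main
After 7 (previousSibling): a

Answer: a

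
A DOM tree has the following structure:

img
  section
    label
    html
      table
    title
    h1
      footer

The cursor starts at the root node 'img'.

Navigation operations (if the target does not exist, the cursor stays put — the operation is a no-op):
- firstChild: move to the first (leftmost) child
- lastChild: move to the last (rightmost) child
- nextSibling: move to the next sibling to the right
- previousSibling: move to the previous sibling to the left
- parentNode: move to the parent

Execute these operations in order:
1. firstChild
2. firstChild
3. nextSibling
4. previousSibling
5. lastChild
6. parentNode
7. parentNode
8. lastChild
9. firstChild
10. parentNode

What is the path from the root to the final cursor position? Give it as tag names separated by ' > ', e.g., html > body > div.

Answer: img > section

Derivation:
After 1 (firstChild): section
After 2 (firstChild): label
After 3 (nextSibling): html
After 4 (previousSibling): label
After 5 (lastChild): label (no-op, stayed)
After 6 (parentNode): section
After 7 (parentNode): img
After 8 (lastChild): section
After 9 (firstChild): label
After 10 (parentNode): section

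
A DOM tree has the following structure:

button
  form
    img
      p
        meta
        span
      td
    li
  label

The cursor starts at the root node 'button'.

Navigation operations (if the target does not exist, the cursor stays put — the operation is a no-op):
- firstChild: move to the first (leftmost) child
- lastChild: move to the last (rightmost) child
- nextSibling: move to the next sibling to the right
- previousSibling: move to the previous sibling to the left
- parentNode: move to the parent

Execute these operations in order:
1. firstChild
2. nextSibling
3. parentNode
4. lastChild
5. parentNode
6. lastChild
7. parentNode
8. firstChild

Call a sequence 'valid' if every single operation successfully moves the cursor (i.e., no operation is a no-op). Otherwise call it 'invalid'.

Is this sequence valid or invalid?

Answer: valid

Derivation:
After 1 (firstChild): form
After 2 (nextSibling): label
After 3 (parentNode): button
After 4 (lastChild): label
After 5 (parentNode): button
After 6 (lastChild): label
After 7 (parentNode): button
After 8 (firstChild): form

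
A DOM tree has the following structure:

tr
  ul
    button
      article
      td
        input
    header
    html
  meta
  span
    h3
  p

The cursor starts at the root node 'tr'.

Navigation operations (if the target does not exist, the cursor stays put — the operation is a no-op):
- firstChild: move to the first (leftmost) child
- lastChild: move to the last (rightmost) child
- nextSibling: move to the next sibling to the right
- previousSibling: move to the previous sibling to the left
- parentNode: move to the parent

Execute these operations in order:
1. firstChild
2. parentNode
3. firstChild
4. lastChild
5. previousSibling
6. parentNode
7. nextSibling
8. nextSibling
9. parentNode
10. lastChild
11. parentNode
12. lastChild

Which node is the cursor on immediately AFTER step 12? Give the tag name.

Answer: p

Derivation:
After 1 (firstChild): ul
After 2 (parentNode): tr
After 3 (firstChild): ul
After 4 (lastChild): html
After 5 (previousSibling): header
After 6 (parentNode): ul
After 7 (nextSibling): meta
After 8 (nextSibling): span
After 9 (parentNode): tr
After 10 (lastChild): p
After 11 (parentNode): tr
After 12 (lastChild): p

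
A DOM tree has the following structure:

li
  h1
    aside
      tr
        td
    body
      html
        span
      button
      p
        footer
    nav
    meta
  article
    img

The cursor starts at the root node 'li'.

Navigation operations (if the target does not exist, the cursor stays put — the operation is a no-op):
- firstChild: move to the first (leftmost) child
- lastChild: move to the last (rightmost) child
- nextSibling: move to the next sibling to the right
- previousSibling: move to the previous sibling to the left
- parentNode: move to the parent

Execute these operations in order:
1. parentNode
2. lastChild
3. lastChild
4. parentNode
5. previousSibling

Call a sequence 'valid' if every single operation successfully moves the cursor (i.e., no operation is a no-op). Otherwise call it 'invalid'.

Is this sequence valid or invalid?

After 1 (parentNode): li (no-op, stayed)
After 2 (lastChild): article
After 3 (lastChild): img
After 4 (parentNode): article
After 5 (previousSibling): h1

Answer: invalid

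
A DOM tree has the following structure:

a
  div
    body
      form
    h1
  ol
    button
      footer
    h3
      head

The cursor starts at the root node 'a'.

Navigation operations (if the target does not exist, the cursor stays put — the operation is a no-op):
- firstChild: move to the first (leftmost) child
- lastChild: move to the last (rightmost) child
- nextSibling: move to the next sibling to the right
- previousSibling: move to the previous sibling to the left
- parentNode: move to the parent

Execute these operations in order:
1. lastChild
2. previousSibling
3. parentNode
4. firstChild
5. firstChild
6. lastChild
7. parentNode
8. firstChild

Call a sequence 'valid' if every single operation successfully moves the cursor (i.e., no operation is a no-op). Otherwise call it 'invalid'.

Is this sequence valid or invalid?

Answer: valid

Derivation:
After 1 (lastChild): ol
After 2 (previousSibling): div
After 3 (parentNode): a
After 4 (firstChild): div
After 5 (firstChild): body
After 6 (lastChild): form
After 7 (parentNode): body
After 8 (firstChild): form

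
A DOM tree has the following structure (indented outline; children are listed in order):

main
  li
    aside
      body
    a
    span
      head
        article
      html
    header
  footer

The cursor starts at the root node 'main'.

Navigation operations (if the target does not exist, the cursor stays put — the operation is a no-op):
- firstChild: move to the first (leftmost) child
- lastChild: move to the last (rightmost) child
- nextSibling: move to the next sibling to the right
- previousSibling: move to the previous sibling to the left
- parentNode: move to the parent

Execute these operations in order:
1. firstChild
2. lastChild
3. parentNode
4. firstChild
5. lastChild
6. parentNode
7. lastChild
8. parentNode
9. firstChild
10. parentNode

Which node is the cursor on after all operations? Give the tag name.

After 1 (firstChild): li
After 2 (lastChild): header
After 3 (parentNode): li
After 4 (firstChild): aside
After 5 (lastChild): body
After 6 (parentNode): aside
After 7 (lastChild): body
After 8 (parentNode): aside
After 9 (firstChild): body
After 10 (parentNode): aside

Answer: aside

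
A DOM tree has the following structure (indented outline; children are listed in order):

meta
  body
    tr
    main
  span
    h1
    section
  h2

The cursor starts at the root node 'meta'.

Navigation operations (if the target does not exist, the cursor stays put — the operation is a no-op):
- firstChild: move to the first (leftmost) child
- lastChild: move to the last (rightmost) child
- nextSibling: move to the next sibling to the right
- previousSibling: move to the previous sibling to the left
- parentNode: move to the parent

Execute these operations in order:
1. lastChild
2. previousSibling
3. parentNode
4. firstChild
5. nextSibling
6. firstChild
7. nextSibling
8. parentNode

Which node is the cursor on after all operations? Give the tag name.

After 1 (lastChild): h2
After 2 (previousSibling): span
After 3 (parentNode): meta
After 4 (firstChild): body
After 5 (nextSibling): span
After 6 (firstChild): h1
After 7 (nextSibling): section
After 8 (parentNode): span

Answer: span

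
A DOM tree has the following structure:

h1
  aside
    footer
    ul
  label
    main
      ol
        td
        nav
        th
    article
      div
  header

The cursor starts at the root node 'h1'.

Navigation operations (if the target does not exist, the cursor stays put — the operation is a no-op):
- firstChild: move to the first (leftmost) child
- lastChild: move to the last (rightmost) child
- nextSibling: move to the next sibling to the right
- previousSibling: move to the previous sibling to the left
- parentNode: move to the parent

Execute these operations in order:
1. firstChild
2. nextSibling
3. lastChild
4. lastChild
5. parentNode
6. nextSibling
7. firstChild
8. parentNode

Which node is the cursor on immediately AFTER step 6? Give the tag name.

Answer: article

Derivation:
After 1 (firstChild): aside
After 2 (nextSibling): label
After 3 (lastChild): article
After 4 (lastChild): div
After 5 (parentNode): article
After 6 (nextSibling): article (no-op, stayed)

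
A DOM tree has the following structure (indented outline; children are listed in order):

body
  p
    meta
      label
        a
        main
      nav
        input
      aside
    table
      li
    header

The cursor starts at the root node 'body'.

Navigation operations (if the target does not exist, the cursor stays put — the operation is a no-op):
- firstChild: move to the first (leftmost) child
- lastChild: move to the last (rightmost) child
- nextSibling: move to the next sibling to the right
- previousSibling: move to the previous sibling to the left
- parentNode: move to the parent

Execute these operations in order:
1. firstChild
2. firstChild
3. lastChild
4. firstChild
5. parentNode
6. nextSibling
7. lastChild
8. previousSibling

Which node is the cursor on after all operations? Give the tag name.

After 1 (firstChild): p
After 2 (firstChild): meta
After 3 (lastChild): aside
After 4 (firstChild): aside (no-op, stayed)
After 5 (parentNode): meta
After 6 (nextSibling): table
After 7 (lastChild): li
After 8 (previousSibling): li (no-op, stayed)

Answer: li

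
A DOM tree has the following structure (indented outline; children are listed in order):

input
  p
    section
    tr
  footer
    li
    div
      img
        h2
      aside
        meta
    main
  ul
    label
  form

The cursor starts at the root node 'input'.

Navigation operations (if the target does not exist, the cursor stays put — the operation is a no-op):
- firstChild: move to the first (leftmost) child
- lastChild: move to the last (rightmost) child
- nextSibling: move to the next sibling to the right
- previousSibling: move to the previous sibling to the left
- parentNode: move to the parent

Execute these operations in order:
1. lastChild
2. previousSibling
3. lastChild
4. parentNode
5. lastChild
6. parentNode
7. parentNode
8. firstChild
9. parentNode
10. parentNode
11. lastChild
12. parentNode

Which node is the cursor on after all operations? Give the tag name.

Answer: input

Derivation:
After 1 (lastChild): form
After 2 (previousSibling): ul
After 3 (lastChild): label
After 4 (parentNode): ul
After 5 (lastChild): label
After 6 (parentNode): ul
After 7 (parentNode): input
After 8 (firstChild): p
After 9 (parentNode): input
After 10 (parentNode): input (no-op, stayed)
After 11 (lastChild): form
After 12 (parentNode): input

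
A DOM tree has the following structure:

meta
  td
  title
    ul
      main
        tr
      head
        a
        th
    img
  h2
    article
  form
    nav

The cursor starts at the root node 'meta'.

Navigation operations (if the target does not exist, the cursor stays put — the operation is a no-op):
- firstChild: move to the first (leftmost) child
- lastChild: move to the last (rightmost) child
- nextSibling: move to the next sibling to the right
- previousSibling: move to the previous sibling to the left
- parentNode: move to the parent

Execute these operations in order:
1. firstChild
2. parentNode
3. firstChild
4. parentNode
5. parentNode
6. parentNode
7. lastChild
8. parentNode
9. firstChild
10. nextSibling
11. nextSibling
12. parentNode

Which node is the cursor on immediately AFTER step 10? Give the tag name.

After 1 (firstChild): td
After 2 (parentNode): meta
After 3 (firstChild): td
After 4 (parentNode): meta
After 5 (parentNode): meta (no-op, stayed)
After 6 (parentNode): meta (no-op, stayed)
After 7 (lastChild): form
After 8 (parentNode): meta
After 9 (firstChild): td
After 10 (nextSibling): title

Answer: title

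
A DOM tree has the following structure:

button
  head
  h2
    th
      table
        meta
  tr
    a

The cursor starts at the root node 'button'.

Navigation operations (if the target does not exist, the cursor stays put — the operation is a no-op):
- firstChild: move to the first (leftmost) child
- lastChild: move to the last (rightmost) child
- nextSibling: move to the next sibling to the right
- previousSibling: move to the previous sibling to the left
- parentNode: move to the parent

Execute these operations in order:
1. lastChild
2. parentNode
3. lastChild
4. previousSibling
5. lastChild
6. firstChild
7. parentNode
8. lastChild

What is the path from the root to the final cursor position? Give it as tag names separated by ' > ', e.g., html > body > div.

Answer: button > h2 > th > table

Derivation:
After 1 (lastChild): tr
After 2 (parentNode): button
After 3 (lastChild): tr
After 4 (previousSibling): h2
After 5 (lastChild): th
After 6 (firstChild): table
After 7 (parentNode): th
After 8 (lastChild): table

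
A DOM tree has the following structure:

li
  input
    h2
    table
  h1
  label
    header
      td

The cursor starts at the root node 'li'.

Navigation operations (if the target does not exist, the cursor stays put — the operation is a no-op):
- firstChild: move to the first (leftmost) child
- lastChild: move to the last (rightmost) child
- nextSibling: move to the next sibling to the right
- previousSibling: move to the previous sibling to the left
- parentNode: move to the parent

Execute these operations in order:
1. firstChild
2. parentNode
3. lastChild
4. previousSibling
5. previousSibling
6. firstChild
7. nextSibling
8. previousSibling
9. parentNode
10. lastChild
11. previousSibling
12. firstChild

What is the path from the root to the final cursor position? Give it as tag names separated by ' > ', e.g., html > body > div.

After 1 (firstChild): input
After 2 (parentNode): li
After 3 (lastChild): label
After 4 (previousSibling): h1
After 5 (previousSibling): input
After 6 (firstChild): h2
After 7 (nextSibling): table
After 8 (previousSibling): h2
After 9 (parentNode): input
After 10 (lastChild): table
After 11 (previousSibling): h2
After 12 (firstChild): h2 (no-op, stayed)

Answer: li > input > h2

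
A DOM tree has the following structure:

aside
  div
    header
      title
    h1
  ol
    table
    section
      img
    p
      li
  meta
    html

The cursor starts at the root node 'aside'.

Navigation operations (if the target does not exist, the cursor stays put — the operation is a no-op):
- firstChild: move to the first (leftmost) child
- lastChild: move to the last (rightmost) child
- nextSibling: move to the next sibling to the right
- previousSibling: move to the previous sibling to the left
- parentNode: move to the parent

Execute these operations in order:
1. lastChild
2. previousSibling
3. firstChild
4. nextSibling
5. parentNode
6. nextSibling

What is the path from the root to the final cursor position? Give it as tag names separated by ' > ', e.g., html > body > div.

After 1 (lastChild): meta
After 2 (previousSibling): ol
After 3 (firstChild): table
After 4 (nextSibling): section
After 5 (parentNode): ol
After 6 (nextSibling): meta

Answer: aside > meta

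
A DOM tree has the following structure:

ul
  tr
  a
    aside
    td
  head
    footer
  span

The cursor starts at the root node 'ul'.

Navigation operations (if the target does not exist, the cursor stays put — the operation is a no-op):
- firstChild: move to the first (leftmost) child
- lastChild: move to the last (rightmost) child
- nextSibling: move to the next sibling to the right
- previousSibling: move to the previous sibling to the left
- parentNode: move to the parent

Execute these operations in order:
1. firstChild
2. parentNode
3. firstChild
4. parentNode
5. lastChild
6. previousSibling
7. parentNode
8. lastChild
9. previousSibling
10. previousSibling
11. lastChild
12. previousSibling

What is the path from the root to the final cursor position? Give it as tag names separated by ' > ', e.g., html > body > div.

After 1 (firstChild): tr
After 2 (parentNode): ul
After 3 (firstChild): tr
After 4 (parentNode): ul
After 5 (lastChild): span
After 6 (previousSibling): head
After 7 (parentNode): ul
After 8 (lastChild): span
After 9 (previousSibling): head
After 10 (previousSibling): a
After 11 (lastChild): td
After 12 (previousSibling): aside

Answer: ul > a > aside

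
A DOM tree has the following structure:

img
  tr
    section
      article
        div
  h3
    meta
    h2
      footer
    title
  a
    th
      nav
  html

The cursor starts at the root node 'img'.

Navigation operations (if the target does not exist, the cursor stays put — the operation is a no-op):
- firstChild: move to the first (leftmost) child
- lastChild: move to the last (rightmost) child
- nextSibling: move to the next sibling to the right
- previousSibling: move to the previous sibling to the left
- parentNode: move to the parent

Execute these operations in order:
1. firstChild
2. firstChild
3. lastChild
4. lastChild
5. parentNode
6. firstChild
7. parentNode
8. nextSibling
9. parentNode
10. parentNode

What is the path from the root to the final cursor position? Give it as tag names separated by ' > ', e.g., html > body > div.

Answer: img > tr

Derivation:
After 1 (firstChild): tr
After 2 (firstChild): section
After 3 (lastChild): article
After 4 (lastChild): div
After 5 (parentNode): article
After 6 (firstChild): div
After 7 (parentNode): article
After 8 (nextSibling): article (no-op, stayed)
After 9 (parentNode): section
After 10 (parentNode): tr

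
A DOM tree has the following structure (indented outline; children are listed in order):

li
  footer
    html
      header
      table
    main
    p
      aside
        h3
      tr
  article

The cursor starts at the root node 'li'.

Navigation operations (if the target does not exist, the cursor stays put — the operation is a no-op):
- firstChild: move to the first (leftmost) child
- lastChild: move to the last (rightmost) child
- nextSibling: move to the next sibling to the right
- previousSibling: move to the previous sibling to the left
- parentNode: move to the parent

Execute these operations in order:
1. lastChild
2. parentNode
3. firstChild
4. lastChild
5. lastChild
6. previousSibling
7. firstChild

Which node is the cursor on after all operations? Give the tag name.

Answer: h3

Derivation:
After 1 (lastChild): article
After 2 (parentNode): li
After 3 (firstChild): footer
After 4 (lastChild): p
After 5 (lastChild): tr
After 6 (previousSibling): aside
After 7 (firstChild): h3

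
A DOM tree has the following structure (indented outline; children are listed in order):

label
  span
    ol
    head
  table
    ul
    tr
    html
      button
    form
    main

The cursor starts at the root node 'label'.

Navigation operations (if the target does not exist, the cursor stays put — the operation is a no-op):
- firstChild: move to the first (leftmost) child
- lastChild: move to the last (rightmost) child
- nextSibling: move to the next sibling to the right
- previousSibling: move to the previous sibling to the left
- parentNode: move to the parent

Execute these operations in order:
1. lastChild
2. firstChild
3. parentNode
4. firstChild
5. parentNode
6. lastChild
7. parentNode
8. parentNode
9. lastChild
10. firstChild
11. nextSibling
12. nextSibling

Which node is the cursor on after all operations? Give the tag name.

Answer: html

Derivation:
After 1 (lastChild): table
After 2 (firstChild): ul
After 3 (parentNode): table
After 4 (firstChild): ul
After 5 (parentNode): table
After 6 (lastChild): main
After 7 (parentNode): table
After 8 (parentNode): label
After 9 (lastChild): table
After 10 (firstChild): ul
After 11 (nextSibling): tr
After 12 (nextSibling): html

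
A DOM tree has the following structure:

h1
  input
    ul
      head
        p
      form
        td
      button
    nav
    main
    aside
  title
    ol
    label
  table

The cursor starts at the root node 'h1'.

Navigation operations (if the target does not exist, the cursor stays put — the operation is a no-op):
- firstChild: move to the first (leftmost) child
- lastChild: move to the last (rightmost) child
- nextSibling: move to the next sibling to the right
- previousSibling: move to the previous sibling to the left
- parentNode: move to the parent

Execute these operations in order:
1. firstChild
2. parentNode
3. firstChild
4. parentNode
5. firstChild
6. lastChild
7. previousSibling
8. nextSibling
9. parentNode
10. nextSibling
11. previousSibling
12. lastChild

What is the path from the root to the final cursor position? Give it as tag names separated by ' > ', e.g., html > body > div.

After 1 (firstChild): input
After 2 (parentNode): h1
After 3 (firstChild): input
After 4 (parentNode): h1
After 5 (firstChild): input
After 6 (lastChild): aside
After 7 (previousSibling): main
After 8 (nextSibling): aside
After 9 (parentNode): input
After 10 (nextSibling): title
After 11 (previousSibling): input
After 12 (lastChild): aside

Answer: h1 > input > aside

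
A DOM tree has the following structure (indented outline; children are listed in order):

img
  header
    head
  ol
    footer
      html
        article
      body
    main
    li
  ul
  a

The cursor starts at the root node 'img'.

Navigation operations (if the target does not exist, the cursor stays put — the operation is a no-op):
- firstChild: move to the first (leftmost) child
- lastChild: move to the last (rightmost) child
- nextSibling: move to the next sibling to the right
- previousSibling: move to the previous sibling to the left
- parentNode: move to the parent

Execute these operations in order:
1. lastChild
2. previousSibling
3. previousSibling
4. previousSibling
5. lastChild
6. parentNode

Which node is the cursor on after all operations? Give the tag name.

After 1 (lastChild): a
After 2 (previousSibling): ul
After 3 (previousSibling): ol
After 4 (previousSibling): header
After 5 (lastChild): head
After 6 (parentNode): header

Answer: header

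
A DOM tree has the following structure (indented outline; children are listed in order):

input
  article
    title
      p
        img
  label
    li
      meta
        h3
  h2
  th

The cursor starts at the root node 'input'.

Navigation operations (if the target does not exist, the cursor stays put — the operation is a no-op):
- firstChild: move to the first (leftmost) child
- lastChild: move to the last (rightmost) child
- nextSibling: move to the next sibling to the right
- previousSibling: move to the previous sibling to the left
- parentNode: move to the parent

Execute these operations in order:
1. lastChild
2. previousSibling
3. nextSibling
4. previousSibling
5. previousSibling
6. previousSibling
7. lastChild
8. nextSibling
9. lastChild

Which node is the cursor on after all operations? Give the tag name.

Answer: p

Derivation:
After 1 (lastChild): th
After 2 (previousSibling): h2
After 3 (nextSibling): th
After 4 (previousSibling): h2
After 5 (previousSibling): label
After 6 (previousSibling): article
After 7 (lastChild): title
After 8 (nextSibling): title (no-op, stayed)
After 9 (lastChild): p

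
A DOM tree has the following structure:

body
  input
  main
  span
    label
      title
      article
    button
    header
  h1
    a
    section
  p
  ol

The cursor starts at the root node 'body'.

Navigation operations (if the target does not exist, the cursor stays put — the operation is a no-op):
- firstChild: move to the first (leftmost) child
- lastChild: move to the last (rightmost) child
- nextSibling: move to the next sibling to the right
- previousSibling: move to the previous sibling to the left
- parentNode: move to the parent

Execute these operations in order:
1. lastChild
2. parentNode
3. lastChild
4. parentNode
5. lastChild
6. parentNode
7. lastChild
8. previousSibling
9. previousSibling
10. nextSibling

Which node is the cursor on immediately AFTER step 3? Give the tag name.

Answer: ol

Derivation:
After 1 (lastChild): ol
After 2 (parentNode): body
After 3 (lastChild): ol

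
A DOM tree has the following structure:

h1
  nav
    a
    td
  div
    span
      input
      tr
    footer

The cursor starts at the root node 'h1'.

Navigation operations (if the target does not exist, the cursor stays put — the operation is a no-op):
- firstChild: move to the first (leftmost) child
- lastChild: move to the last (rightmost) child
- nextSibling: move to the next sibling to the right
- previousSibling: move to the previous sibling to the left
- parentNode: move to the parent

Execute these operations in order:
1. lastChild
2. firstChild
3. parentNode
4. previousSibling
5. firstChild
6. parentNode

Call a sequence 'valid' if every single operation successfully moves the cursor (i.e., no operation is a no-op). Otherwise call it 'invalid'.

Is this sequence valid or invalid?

Answer: valid

Derivation:
After 1 (lastChild): div
After 2 (firstChild): span
After 3 (parentNode): div
After 4 (previousSibling): nav
After 5 (firstChild): a
After 6 (parentNode): nav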